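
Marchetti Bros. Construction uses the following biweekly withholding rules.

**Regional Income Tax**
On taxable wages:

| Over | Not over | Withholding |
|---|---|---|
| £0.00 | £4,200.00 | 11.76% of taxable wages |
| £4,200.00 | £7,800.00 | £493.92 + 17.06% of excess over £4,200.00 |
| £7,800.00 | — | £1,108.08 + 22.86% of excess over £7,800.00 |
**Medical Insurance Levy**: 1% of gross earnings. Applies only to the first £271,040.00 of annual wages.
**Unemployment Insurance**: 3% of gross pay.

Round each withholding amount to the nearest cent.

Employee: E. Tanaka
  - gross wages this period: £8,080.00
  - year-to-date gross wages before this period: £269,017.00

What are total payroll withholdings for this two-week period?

Regional Income Tax: taxable = £8,080.00
  £1,108.08 + 22.86% × (£8,080.00 − £7,800.00) = £1,108.08 + 22.86% × £280.00 = £1,172.09
Medical Insurance Levy: cap £271,040.00 − YTD £269,017.00 = £2,023.00 subject; 1% × £2,023.00 = £20.23
Unemployment Insurance: 3% × £8,080.00 = £242.40
Total: £1,172.09 + £20.23 + £242.40 = £1,434.72

£1,434.72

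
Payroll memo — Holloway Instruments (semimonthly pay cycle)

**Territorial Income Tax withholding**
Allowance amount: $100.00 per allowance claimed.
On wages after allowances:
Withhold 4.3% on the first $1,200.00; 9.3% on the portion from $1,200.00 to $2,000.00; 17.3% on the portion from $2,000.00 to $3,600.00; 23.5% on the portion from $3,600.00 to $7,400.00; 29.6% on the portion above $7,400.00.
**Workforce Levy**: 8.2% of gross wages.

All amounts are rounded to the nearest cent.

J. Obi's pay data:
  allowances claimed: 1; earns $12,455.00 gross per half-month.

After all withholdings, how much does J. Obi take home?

$8,671.21

Territorial Income Tax: taxable = $12,455.00 − 1×$100.00 = $12,355.00
  $1,295.80 + 29.6% × ($12,355.00 − $7,400.00) = $1,295.80 + 29.6% × $4,955.00 = $2,762.48
Workforce Levy: 8.2% × $12,455.00 = $1,021.31
Total withheld: $2,762.48 + $1,021.31 = $3,783.79
Net pay: $12,455.00 − $3,783.79 = $8,671.21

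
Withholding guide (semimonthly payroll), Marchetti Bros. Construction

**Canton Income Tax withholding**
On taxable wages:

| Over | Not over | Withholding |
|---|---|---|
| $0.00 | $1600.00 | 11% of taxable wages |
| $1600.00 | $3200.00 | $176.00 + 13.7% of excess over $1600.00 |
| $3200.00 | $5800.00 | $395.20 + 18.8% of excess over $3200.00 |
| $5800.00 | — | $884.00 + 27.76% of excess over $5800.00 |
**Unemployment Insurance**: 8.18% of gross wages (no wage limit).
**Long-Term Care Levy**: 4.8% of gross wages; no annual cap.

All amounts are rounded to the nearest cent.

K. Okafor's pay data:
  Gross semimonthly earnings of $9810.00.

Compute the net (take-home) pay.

Canton Income Tax: taxable = $9810.00
  $884.00 + 27.76% × ($9810.00 − $5800.00) = $884.00 + 27.76% × $4010.00 = $1997.18
Unemployment Insurance: 8.18% × $9810.00 = $802.46
Long-Term Care Levy: 4.8% × $9810.00 = $470.88
Total withheld: $1997.18 + $802.46 + $470.88 = $3270.52
Net pay: $9810.00 − $3270.52 = $6539.48

$6539.48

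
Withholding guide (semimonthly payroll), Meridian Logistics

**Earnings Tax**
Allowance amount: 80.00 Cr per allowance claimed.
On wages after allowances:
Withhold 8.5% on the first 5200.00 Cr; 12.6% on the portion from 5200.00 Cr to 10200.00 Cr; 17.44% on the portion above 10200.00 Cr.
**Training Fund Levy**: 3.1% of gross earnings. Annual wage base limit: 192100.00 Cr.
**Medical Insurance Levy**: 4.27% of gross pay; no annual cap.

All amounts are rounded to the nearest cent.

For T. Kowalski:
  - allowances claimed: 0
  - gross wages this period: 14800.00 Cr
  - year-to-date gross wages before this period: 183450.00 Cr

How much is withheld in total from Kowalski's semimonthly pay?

2774.35 Cr

Earnings Tax: taxable = 14800.00 Cr
  1072.00 Cr + 17.44% × (14800.00 Cr − 10200.00 Cr) = 1072.00 Cr + 17.44% × 4600.00 Cr = 1874.24 Cr
Training Fund Levy: cap 192100.00 Cr − YTD 183450.00 Cr = 8650.00 Cr subject; 3.1% × 8650.00 Cr = 268.15 Cr
Medical Insurance Levy: 4.27% × 14800.00 Cr = 631.96 Cr
Total: 1874.24 Cr + 268.15 Cr + 631.96 Cr = 2774.35 Cr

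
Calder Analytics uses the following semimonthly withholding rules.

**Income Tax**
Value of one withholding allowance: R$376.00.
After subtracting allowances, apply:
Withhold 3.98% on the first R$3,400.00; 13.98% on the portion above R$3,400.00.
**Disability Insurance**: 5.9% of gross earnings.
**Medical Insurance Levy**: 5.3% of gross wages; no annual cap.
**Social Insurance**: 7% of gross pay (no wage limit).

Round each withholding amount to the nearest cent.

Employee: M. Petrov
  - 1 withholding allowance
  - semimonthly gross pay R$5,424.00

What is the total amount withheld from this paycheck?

R$1,352.88

Income Tax: taxable = R$5,424.00 − 1×R$376.00 = R$5,048.00
  R$135.32 + 13.98% × (R$5,048.00 − R$3,400.00) = R$135.32 + 13.98% × R$1,648.00 = R$365.71
Disability Insurance: 5.9% × R$5,424.00 = R$320.02
Medical Insurance Levy: 5.3% × R$5,424.00 = R$287.47
Social Insurance: 7% × R$5,424.00 = R$379.68
Total: R$365.71 + R$320.02 + R$287.47 + R$379.68 = R$1,352.88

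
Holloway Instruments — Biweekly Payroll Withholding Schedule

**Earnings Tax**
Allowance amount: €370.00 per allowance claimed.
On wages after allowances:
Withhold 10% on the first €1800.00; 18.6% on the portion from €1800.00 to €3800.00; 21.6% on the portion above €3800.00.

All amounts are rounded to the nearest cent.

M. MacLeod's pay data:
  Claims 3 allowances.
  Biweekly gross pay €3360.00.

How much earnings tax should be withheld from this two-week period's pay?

Earnings Tax: taxable = €3360.00 − 3×€370.00 = €2250.00
  €180.00 + 18.6% × (€2250.00 − €1800.00) = €180.00 + 18.6% × €450.00 = €263.70

€263.70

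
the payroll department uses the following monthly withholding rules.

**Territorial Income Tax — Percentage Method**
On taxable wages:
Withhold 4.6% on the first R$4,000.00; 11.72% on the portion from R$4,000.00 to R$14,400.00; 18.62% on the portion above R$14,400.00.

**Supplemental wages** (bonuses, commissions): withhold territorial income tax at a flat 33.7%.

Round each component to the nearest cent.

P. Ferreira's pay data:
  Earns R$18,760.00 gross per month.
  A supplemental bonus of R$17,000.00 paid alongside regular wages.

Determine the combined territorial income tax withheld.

Territorial Income Tax: taxable = R$18,760.00
  R$1,402.88 + 18.62% × (R$18,760.00 − R$14,400.00) = R$1,402.88 + 18.62% × R$4,360.00 = R$2,214.71
Supplemental (33.7% flat on bonus): 33.7% × R$17,000.00 = R$5,729.00
Total territorial income tax: R$2,214.71 + R$5,729.00 = R$7,943.71

R$7,943.71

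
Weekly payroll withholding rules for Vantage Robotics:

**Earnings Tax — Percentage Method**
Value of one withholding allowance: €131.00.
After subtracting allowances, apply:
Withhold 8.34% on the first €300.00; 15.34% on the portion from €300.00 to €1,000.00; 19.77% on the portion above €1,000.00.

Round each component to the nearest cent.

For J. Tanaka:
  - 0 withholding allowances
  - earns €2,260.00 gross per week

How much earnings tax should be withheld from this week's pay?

Earnings Tax: taxable = €2,260.00
  €132.40 + 19.77% × (€2,260.00 − €1,000.00) = €132.40 + 19.77% × €1,260.00 = €381.50

€381.50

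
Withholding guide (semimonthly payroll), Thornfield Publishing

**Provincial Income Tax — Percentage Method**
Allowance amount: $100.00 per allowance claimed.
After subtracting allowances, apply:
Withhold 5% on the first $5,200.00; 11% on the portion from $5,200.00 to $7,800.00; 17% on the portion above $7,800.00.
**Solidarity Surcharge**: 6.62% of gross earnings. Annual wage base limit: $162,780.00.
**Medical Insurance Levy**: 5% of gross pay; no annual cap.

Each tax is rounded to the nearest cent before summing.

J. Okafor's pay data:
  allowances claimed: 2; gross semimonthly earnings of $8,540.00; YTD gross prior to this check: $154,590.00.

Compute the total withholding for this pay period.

Provincial Income Tax: taxable = $8,540.00 − 2×$100.00 = $8,340.00
  $546.00 + 17% × ($8,340.00 − $7,800.00) = $546.00 + 17% × $540.00 = $637.80
Solidarity Surcharge: cap $162,780.00 − YTD $154,590.00 = $8,190.00 subject; 6.62% × $8,190.00 = $542.18
Medical Insurance Levy: 5% × $8,540.00 = $427.00
Total: $637.80 + $542.18 + $427.00 = $1,606.98

$1,606.98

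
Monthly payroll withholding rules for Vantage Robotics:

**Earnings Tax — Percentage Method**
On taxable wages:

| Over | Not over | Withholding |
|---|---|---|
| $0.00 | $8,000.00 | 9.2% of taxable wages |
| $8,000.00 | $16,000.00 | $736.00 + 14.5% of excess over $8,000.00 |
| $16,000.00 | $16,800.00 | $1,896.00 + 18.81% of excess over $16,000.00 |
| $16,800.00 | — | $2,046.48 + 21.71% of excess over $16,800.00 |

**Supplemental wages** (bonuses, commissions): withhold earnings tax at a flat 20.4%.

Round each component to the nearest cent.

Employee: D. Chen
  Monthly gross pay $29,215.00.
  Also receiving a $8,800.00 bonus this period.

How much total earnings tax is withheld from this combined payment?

Earnings Tax: taxable = $29,215.00
  $2,046.48 + 21.71% × ($29,215.00 − $16,800.00) = $2,046.48 + 21.71% × $12,415.00 = $4,741.78
Supplemental (20.4% flat on bonus): 20.4% × $8,800.00 = $1,795.20
Total earnings tax: $4,741.78 + $1,795.20 = $6,536.98

$6,536.98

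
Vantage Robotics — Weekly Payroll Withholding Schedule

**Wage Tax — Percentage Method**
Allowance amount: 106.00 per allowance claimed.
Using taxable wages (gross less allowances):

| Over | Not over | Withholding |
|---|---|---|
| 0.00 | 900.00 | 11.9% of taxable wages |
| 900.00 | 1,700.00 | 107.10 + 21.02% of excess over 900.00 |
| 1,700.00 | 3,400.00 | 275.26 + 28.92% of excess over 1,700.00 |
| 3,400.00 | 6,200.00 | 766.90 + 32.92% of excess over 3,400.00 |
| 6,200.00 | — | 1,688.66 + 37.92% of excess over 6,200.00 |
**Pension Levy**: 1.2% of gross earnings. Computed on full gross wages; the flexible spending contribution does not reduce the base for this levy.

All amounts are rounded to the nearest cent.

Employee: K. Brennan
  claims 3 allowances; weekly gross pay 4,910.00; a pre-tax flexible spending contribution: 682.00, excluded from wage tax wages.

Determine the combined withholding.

993.71

Wage Tax: taxable = 4,910.00 − 682.00 − 3×106.00 = 3,910.00
  766.90 + 32.92% × (3,910.00 − 3,400.00) = 766.90 + 32.92% × 510.00 = 934.79
Pension Levy: 1.2% × 4,910.00 = 58.92
Total: 934.79 + 58.92 = 993.71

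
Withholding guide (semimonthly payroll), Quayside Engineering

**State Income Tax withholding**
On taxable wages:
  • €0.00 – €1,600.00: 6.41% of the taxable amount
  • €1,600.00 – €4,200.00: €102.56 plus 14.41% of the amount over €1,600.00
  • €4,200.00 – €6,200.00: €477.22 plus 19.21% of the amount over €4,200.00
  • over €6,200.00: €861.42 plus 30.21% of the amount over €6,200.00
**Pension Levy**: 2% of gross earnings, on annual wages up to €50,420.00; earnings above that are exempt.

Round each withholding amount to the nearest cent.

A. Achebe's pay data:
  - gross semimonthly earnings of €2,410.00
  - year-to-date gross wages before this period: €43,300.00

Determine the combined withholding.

State Income Tax: taxable = €2,410.00
  €102.56 + 14.41% × (€2,410.00 − €1,600.00) = €102.56 + 14.41% × €810.00 = €219.28
Pension Levy: 2% × €2,410.00 = €48.20
Total: €219.28 + €48.20 = €267.48

€267.48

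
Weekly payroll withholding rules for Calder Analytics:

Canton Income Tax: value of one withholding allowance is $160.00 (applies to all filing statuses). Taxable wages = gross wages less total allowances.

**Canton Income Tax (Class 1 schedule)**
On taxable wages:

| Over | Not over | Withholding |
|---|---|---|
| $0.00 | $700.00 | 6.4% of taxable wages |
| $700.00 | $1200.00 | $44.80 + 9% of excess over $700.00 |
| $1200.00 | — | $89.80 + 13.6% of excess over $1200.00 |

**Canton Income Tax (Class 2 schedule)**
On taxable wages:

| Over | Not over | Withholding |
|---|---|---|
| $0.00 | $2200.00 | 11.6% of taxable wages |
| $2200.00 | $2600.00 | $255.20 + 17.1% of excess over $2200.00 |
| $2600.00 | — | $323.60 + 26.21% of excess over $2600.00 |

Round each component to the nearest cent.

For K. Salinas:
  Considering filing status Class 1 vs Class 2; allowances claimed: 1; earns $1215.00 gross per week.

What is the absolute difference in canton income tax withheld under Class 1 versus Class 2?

$45.63

Canton Income Tax (Class 1): taxable = $1215.00 − 1×$160.00 = $1055.00
  $44.80 + 9% × ($1055.00 − $700.00) = $44.80 + 9% × $355.00 = $76.75
Canton Income Tax (Class 2): taxable = $1215.00 − 1×$160.00 = $1055.00
  11.6% × $1055.00 = $122.38
Difference: |$76.75 − $122.38| = $45.63 (higher under Class 2)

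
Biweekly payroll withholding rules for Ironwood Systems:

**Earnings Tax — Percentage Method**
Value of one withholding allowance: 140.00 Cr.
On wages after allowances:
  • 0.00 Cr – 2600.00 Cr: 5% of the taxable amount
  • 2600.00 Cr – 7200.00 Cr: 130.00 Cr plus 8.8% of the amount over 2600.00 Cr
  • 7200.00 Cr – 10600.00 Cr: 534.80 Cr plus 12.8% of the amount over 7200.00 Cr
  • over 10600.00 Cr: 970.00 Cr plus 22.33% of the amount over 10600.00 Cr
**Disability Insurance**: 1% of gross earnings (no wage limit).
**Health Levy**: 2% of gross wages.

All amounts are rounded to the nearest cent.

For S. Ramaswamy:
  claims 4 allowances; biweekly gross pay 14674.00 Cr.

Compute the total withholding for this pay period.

Earnings Tax: taxable = 14674.00 Cr − 4×140.00 Cr = 14114.00 Cr
  970.00 Cr + 22.33% × (14114.00 Cr − 10600.00 Cr) = 970.00 Cr + 22.33% × 3514.00 Cr = 1754.68 Cr
Disability Insurance: 1% × 14674.00 Cr = 146.74 Cr
Health Levy: 2% × 14674.00 Cr = 293.48 Cr
Total: 1754.68 Cr + 146.74 Cr + 293.48 Cr = 2194.90 Cr

2194.90 Cr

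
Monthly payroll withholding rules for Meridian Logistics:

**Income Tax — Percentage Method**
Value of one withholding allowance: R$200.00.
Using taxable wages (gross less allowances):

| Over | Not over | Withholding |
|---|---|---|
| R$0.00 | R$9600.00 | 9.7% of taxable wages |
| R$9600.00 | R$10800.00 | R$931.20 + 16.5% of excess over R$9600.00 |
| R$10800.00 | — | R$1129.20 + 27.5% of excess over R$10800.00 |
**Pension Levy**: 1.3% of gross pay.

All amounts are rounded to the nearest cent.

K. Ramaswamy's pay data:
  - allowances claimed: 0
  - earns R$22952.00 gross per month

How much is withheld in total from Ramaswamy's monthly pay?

R$4769.38

Income Tax: taxable = R$22952.00
  R$1129.20 + 27.5% × (R$22952.00 − R$10800.00) = R$1129.20 + 27.5% × R$12152.00 = R$4471.00
Pension Levy: 1.3% × R$22952.00 = R$298.38
Total: R$4471.00 + R$298.38 = R$4769.38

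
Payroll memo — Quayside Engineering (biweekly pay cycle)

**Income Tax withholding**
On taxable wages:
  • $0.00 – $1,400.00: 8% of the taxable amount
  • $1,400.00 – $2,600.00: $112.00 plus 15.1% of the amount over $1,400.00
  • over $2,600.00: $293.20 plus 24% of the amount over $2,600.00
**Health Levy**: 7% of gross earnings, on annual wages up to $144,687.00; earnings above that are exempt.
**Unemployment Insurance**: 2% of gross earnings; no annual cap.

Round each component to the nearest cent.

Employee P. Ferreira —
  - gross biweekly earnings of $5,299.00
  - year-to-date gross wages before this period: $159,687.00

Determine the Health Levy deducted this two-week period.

Health Levy: YTD $159,687.00 ≥ cap $144,687.00 → $0.00

$0.00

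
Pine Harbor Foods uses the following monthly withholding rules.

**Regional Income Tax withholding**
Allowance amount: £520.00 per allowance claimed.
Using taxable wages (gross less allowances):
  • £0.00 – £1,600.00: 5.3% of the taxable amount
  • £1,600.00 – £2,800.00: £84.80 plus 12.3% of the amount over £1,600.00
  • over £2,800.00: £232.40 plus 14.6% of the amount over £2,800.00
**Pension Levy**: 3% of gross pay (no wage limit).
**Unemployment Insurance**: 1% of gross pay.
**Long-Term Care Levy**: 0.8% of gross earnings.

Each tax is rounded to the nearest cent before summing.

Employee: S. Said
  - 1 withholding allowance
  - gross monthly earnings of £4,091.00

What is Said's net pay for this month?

Regional Income Tax: taxable = £4,091.00 − 1×£520.00 = £3,571.00
  £232.40 + 14.6% × (£3,571.00 − £2,800.00) = £232.40 + 14.6% × £771.00 = £344.97
Pension Levy: 3% × £4,091.00 = £122.73
Unemployment Insurance: 1% × £4,091.00 = £40.91
Long-Term Care Levy: 0.8% × £4,091.00 = £32.73
Total withheld: £344.97 + £122.73 + £40.91 + £32.73 = £541.34
Net pay: £4,091.00 − £541.34 = £3,549.66

£3,549.66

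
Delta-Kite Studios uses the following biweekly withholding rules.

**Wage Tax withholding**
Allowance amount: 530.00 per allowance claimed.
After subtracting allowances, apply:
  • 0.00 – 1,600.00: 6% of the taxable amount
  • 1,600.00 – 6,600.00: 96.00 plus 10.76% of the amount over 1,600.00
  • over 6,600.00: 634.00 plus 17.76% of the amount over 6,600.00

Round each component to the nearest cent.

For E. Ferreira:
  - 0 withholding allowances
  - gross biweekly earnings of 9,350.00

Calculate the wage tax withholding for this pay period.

Wage Tax: taxable = 9,350.00
  634.00 + 17.76% × (9,350.00 − 6,600.00) = 634.00 + 17.76% × 2,750.00 = 1,122.40

1,122.40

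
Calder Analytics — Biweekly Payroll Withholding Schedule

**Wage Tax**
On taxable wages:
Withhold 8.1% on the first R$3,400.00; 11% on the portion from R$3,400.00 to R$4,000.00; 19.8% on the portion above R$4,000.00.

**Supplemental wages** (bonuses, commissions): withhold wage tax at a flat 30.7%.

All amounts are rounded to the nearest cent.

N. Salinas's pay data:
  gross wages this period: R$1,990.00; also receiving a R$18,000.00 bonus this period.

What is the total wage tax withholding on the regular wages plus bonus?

Wage Tax: taxable = R$1,990.00
  8.1% × R$1,990.00 = R$161.19
Supplemental (30.7% flat on bonus): 30.7% × R$18,000.00 = R$5,526.00
Total wage tax: R$161.19 + R$5,526.00 = R$5,687.19

R$5,687.19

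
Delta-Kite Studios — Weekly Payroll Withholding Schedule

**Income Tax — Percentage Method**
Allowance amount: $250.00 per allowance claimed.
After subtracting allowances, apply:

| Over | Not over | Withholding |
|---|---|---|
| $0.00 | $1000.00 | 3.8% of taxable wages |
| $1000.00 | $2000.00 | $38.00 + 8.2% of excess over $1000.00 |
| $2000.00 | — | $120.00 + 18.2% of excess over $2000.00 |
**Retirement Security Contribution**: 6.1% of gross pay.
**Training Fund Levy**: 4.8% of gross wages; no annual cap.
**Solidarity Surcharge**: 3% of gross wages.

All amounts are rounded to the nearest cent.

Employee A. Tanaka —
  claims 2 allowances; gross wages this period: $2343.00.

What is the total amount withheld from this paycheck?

$432.80

Income Tax: taxable = $2343.00 − 2×$250.00 = $1843.00
  $38.00 + 8.2% × ($1843.00 − $1000.00) = $38.00 + 8.2% × $843.00 = $107.13
Retirement Security Contribution: 6.1% × $2343.00 = $142.92
Training Fund Levy: 4.8% × $2343.00 = $112.46
Solidarity Surcharge: 3% × $2343.00 = $70.29
Total: $107.13 + $142.92 + $112.46 + $70.29 = $432.80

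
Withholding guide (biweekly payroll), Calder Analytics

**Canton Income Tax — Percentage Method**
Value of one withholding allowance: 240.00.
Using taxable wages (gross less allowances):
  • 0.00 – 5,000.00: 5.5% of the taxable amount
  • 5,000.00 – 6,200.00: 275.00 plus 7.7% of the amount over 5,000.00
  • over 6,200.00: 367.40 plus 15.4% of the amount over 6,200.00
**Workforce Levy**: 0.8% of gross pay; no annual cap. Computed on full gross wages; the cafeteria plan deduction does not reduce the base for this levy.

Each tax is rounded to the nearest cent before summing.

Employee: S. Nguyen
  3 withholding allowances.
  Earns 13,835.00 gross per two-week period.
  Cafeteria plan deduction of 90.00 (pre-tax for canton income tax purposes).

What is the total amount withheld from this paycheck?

Canton Income Tax: taxable = 13,835.00 − 90.00 − 3×240.00 = 13,025.00
  367.40 + 15.4% × (13,025.00 − 6,200.00) = 367.40 + 15.4% × 6,825.00 = 1,418.45
Workforce Levy: 0.8% × 13,835.00 = 110.68
Total: 1,418.45 + 110.68 = 1,529.13

1,529.13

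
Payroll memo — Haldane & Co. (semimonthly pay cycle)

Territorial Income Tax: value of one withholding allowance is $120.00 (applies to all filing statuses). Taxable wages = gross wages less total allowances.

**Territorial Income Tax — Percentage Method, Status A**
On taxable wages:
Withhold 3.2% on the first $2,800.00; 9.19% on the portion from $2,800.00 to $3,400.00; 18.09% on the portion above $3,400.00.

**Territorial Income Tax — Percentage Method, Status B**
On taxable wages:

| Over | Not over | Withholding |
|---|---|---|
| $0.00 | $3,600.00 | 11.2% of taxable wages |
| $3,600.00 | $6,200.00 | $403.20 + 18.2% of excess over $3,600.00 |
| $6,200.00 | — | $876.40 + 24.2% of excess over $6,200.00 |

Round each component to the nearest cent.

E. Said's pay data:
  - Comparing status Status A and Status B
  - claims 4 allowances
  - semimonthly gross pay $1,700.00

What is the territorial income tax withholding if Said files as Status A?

$39.04

Territorial Income Tax (Status A): taxable = $1,700.00 − 4×$120.00 = $1,220.00
  3.2% × $1,220.00 = $39.04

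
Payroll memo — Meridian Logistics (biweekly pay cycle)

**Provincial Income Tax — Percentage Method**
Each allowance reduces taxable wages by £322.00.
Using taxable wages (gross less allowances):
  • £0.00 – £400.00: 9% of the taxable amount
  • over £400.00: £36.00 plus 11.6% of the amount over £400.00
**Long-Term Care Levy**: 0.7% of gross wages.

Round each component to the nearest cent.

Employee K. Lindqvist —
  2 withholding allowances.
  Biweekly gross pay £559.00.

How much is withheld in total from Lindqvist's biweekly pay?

Provincial Income Tax: taxable = £559.00 − 2×£322.00 = £-85.00
  Taxable ≤ 0 → £0.00
Long-Term Care Levy: 0.7% × £559.00 = £3.91
Total: £0.00 + £3.91 = £3.91

£3.91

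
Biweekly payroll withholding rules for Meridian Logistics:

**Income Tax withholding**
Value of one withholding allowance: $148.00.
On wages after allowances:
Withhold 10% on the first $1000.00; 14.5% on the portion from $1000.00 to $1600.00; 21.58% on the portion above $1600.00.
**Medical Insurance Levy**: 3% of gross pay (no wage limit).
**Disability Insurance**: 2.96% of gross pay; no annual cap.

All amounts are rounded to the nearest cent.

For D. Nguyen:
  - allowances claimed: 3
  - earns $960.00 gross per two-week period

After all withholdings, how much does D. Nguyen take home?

$851.18

Income Tax: taxable = $960.00 − 3×$148.00 = $516.00
  10% × $516.00 = $51.60
Medical Insurance Levy: 3% × $960.00 = $28.80
Disability Insurance: 2.96% × $960.00 = $28.42
Total withheld: $51.60 + $28.80 + $28.42 = $108.82
Net pay: $960.00 − $108.82 = $851.18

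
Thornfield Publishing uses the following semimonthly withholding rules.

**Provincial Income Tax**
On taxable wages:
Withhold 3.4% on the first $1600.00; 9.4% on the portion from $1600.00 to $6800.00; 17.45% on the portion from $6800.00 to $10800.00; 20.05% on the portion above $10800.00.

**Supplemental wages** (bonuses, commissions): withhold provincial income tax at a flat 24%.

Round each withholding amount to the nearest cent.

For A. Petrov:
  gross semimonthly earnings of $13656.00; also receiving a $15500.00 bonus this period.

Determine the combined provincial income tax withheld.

Provincial Income Tax: taxable = $13656.00
  $1241.20 + 20.05% × ($13656.00 − $10800.00) = $1241.20 + 20.05% × $2856.00 = $1813.83
Supplemental (24% flat on bonus): 24% × $15500.00 = $3720.00
Total provincial income tax: $1813.83 + $3720.00 = $5533.83

$5533.83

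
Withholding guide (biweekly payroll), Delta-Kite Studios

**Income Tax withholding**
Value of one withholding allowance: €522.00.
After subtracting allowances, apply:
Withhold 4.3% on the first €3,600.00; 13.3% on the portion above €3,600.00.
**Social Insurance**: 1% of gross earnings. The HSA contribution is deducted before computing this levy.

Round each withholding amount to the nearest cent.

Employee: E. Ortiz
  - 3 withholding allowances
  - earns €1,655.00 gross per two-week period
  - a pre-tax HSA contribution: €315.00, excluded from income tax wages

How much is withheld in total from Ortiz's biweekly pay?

Income Tax: taxable = €1,655.00 − €315.00 − 3×€522.00 = €-226.00
  Taxable ≤ 0 → €0.00
Social Insurance: 1% × €1,340.00 = €13.40
Total: €0.00 + €13.40 = €13.40

€13.40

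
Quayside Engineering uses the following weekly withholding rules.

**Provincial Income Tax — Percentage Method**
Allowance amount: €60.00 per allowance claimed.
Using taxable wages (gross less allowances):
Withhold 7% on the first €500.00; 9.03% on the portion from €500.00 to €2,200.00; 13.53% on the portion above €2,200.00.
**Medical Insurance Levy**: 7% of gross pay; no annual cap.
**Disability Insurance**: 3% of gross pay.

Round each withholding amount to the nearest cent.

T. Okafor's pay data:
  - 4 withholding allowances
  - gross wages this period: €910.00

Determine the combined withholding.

Provincial Income Tax: taxable = €910.00 − 4×€60.00 = €670.00
  €35.00 + 9.03% × (€670.00 − €500.00) = €35.00 + 9.03% × €170.00 = €50.35
Medical Insurance Levy: 7% × €910.00 = €63.70
Disability Insurance: 3% × €910.00 = €27.30
Total: €50.35 + €63.70 + €27.30 = €141.35

€141.35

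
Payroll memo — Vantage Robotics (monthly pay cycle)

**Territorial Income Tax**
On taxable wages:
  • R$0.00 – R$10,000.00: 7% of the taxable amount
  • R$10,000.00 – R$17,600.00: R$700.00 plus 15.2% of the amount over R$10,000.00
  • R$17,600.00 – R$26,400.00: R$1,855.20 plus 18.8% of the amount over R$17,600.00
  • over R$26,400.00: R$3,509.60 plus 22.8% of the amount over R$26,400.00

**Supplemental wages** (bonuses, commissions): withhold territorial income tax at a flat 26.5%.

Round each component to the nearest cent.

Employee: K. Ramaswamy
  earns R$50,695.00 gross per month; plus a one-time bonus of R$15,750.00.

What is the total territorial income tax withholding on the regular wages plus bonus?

R$13,222.61

Territorial Income Tax: taxable = R$50,695.00
  R$3,509.60 + 22.8% × (R$50,695.00 − R$26,400.00) = R$3,509.60 + 22.8% × R$24,295.00 = R$9,048.86
Supplemental (26.5% flat on bonus): 26.5% × R$15,750.00 = R$4,173.75
Total territorial income tax: R$9,048.86 + R$4,173.75 = R$13,222.61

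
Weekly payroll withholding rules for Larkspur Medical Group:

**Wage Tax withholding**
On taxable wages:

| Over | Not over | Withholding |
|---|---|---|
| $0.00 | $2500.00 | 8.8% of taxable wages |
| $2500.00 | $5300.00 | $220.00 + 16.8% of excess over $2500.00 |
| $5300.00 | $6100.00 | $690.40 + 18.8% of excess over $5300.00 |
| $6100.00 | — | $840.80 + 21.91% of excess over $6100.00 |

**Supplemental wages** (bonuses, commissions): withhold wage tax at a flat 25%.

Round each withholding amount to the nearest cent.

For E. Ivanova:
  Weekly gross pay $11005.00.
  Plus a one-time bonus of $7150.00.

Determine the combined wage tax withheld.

Wage Tax: taxable = $11005.00
  $840.80 + 21.91% × ($11005.00 − $6100.00) = $840.80 + 21.91% × $4905.00 = $1915.49
Supplemental (25% flat on bonus): 25% × $7150.00 = $1787.50
Total wage tax: $1915.49 + $1787.50 = $3702.99

$3702.99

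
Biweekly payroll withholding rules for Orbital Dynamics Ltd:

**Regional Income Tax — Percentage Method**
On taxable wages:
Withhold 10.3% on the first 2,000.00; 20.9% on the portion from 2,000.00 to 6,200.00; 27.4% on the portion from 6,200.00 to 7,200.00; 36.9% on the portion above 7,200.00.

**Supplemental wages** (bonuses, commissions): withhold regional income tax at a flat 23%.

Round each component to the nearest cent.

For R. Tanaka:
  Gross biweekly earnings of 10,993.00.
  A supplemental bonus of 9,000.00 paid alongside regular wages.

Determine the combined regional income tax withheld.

Regional Income Tax: taxable = 10,993.00
  1,357.80 + 36.9% × (10,993.00 − 7,200.00) = 1,357.80 + 36.9% × 3,793.00 = 2,757.42
Supplemental (23% flat on bonus): 23% × 9,000.00 = 2,070.00
Total regional income tax: 2,757.42 + 2,070.00 = 4,827.42

4,827.42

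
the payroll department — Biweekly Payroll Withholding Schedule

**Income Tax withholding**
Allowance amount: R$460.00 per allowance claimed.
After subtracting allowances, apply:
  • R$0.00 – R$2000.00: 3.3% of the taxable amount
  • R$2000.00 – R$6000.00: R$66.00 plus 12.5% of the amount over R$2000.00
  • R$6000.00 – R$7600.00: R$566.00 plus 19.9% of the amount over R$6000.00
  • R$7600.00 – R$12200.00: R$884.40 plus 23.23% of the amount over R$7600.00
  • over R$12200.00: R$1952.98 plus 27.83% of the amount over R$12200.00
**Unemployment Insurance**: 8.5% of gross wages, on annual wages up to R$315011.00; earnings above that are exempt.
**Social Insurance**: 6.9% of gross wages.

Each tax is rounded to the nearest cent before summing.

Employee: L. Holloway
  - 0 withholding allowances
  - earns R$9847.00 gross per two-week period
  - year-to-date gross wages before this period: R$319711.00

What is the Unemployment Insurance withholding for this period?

Unemployment Insurance: YTD R$319711.00 ≥ cap R$315011.00 → R$0.00

R$0.00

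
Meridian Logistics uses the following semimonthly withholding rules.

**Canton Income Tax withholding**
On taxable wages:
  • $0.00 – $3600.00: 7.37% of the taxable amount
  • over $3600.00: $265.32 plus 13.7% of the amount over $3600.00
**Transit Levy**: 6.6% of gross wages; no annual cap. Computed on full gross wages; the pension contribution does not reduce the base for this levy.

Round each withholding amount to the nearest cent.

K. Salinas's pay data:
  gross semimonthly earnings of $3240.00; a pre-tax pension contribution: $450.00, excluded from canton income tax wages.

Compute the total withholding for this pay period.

$419.46

Canton Income Tax: taxable = $3240.00 − $450.00 = $2790.00
  7.37% × $2790.00 = $205.62
Transit Levy: 6.6% × $3240.00 = $213.84
Total: $205.62 + $213.84 = $419.46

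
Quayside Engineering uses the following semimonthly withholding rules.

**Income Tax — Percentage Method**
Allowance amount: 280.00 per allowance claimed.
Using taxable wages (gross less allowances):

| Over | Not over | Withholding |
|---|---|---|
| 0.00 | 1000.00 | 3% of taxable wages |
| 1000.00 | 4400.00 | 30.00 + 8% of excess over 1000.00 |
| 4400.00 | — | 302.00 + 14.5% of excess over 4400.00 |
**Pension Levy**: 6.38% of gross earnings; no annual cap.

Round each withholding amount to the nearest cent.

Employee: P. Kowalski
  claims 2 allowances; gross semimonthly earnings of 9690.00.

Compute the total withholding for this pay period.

Income Tax: taxable = 9690.00 − 2×280.00 = 9130.00
  302.00 + 14.5% × (9130.00 − 4400.00) = 302.00 + 14.5% × 4730.00 = 987.85
Pension Levy: 6.38% × 9690.00 = 618.22
Total: 987.85 + 618.22 = 1606.07

1606.07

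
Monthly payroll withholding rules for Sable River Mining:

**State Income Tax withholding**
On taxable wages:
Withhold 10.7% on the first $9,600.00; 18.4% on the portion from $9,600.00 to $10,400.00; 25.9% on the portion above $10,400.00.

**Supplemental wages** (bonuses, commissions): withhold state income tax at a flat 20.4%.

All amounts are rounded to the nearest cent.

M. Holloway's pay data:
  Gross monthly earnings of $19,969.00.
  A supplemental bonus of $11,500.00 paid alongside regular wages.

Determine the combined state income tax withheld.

State Income Tax: taxable = $19,969.00
  $1,174.40 + 25.9% × ($19,969.00 − $10,400.00) = $1,174.40 + 25.9% × $9,569.00 = $3,652.77
Supplemental (20.4% flat on bonus): 20.4% × $11,500.00 = $2,346.00
Total state income tax: $3,652.77 + $2,346.00 = $5,998.77

$5,998.77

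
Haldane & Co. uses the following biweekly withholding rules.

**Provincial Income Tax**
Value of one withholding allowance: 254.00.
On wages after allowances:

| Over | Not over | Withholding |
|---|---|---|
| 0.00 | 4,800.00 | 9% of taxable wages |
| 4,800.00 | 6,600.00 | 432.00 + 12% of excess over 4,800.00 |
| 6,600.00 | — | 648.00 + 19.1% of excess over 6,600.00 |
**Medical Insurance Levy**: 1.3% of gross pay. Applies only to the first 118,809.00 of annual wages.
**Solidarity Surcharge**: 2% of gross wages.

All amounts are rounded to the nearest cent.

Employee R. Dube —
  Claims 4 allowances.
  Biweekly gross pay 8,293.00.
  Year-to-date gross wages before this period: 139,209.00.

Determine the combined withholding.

943.17

Provincial Income Tax: taxable = 8,293.00 − 4×254.00 = 7,277.00
  648.00 + 19.1% × (7,277.00 − 6,600.00) = 648.00 + 19.1% × 677.00 = 777.31
Medical Insurance Levy: YTD 139,209.00 ≥ cap 118,809.00 → 0.00
Solidarity Surcharge: 2% × 8,293.00 = 165.86
Total: 777.31 + 0.00 + 165.86 = 943.17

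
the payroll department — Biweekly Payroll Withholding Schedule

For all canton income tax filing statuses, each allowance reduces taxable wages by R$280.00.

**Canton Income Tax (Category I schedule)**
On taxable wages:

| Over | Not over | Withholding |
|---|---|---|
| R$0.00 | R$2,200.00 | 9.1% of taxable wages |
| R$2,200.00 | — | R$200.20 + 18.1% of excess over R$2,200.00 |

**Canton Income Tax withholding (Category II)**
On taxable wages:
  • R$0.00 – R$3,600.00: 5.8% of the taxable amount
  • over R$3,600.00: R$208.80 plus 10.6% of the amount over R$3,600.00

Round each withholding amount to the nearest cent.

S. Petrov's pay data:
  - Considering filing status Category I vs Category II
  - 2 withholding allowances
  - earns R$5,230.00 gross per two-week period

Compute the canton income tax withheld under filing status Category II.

R$322.22

Canton Income Tax (Category II): taxable = R$5,230.00 − 2×R$280.00 = R$4,670.00
  R$208.80 + 10.6% × (R$4,670.00 − R$3,600.00) = R$208.80 + 10.6% × R$1,070.00 = R$322.22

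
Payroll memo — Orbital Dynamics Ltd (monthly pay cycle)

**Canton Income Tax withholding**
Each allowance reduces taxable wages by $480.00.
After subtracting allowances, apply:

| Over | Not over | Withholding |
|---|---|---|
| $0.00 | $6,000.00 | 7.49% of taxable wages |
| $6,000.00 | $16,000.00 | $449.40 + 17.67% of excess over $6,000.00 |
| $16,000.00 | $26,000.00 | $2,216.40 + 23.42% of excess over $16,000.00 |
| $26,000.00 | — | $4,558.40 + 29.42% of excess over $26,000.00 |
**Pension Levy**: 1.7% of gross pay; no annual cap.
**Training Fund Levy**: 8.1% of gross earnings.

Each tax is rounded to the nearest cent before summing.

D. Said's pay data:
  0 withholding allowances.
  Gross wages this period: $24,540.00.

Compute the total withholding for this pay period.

Canton Income Tax: taxable = $24,540.00
  $2,216.40 + 23.42% × ($24,540.00 − $16,000.00) = $2,216.40 + 23.42% × $8,540.00 = $4,216.47
Pension Levy: 1.7% × $24,540.00 = $417.18
Training Fund Levy: 8.1% × $24,540.00 = $1,987.74
Total: $4,216.47 + $417.18 + $1,987.74 = $6,621.39

$6,621.39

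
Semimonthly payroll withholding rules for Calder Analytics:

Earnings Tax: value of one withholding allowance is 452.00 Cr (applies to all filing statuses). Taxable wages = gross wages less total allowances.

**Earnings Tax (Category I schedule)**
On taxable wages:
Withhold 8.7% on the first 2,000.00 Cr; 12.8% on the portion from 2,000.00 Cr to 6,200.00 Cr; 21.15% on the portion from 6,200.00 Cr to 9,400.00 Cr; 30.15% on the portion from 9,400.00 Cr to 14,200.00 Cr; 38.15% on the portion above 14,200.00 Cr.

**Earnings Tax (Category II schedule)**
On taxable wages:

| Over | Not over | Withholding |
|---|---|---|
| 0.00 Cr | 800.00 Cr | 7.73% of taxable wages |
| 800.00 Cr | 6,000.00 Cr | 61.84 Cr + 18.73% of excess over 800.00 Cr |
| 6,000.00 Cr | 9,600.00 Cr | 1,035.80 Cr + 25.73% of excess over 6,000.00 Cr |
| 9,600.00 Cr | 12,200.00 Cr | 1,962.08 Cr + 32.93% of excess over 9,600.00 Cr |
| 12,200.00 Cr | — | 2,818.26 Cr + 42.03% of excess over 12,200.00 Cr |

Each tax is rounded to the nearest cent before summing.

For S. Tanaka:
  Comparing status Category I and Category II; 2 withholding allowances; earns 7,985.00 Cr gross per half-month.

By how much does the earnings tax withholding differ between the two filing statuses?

416.01 Cr

Earnings Tax (Category I): taxable = 7,985.00 Cr − 2×452.00 Cr = 7,081.00 Cr
  711.60 Cr + 21.15% × (7,081.00 Cr − 6,200.00 Cr) = 711.60 Cr + 21.15% × 881.00 Cr = 897.93 Cr
Earnings Tax (Category II): taxable = 7,985.00 Cr − 2×452.00 Cr = 7,081.00 Cr
  1,035.80 Cr + 25.73% × (7,081.00 Cr − 6,000.00 Cr) = 1,035.80 Cr + 25.73% × 1,081.00 Cr = 1,313.94 Cr
Difference: |897.93 Cr − 1,313.94 Cr| = 416.01 Cr (higher under Category II)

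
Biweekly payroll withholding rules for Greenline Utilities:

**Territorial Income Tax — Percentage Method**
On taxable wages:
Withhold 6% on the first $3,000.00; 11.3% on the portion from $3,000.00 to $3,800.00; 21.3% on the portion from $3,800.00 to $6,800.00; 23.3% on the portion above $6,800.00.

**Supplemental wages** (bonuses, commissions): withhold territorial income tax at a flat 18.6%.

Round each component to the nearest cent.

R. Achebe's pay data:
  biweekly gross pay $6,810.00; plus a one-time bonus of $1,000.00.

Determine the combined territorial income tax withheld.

$1,097.73

Territorial Income Tax: taxable = $6,810.00
  $909.40 + 23.3% × ($6,810.00 − $6,800.00) = $909.40 + 23.3% × $10.00 = $911.73
Supplemental (18.6% flat on bonus): 18.6% × $1,000.00 = $186.00
Total territorial income tax: $911.73 + $186.00 = $1,097.73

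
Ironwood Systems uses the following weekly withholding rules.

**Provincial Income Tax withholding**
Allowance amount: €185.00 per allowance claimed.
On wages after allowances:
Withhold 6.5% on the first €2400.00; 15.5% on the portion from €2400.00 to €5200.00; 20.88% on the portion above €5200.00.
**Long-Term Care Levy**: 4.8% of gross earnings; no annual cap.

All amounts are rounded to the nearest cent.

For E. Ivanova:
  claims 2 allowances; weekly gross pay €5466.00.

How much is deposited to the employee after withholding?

€4629.75

Provincial Income Tax: taxable = €5466.00 − 2×€185.00 = €5096.00
  €156.00 + 15.5% × (€5096.00 − €2400.00) = €156.00 + 15.5% × €2696.00 = €573.88
Long-Term Care Levy: 4.8% × €5466.00 = €262.37
Total withheld: €573.88 + €262.37 = €836.25
Net pay: €5466.00 − €836.25 = €4629.75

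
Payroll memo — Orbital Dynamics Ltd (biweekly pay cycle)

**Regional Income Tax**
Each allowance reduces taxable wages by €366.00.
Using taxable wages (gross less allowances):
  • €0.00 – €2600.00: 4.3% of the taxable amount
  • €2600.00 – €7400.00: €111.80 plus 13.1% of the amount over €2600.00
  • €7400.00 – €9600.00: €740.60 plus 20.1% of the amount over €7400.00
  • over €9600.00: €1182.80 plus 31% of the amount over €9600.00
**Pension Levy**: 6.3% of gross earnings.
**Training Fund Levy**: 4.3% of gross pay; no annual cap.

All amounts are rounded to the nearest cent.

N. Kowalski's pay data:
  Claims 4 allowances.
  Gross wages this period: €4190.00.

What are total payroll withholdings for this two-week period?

€572.45

Regional Income Tax: taxable = €4190.00 − 4×€366.00 = €2726.00
  €111.80 + 13.1% × (€2726.00 − €2600.00) = €111.80 + 13.1% × €126.00 = €128.31
Pension Levy: 6.3% × €4190.00 = €263.97
Training Fund Levy: 4.3% × €4190.00 = €180.17
Total: €128.31 + €263.97 + €180.17 = €572.45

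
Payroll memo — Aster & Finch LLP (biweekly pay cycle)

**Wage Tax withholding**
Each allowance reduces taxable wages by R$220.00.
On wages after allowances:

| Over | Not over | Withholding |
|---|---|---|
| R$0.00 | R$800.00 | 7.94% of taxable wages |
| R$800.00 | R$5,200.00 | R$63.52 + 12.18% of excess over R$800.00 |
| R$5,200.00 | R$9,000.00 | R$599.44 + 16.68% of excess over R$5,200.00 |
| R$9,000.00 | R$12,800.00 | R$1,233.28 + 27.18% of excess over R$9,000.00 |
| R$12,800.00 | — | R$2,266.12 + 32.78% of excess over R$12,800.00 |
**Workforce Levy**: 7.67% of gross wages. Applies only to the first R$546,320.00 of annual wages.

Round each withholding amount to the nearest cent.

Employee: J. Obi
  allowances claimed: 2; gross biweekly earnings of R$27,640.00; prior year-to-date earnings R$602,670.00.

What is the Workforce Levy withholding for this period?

Workforce Levy: YTD R$602,670.00 ≥ cap R$546,320.00 → R$0.00

R$0.00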